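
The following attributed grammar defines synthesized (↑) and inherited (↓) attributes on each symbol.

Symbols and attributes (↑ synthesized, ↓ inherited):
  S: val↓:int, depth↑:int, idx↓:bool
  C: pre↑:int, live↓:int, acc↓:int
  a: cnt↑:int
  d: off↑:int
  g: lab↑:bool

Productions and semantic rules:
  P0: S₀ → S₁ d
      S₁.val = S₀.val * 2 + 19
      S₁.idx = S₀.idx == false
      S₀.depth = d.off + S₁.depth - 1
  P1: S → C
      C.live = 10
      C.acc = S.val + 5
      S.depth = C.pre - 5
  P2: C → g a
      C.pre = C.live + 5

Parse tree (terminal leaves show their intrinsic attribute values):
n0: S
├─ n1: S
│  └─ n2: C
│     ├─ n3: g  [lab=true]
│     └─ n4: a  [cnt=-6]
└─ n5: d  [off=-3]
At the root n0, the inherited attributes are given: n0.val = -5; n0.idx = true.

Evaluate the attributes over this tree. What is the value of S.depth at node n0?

6

1. n0.val = -5  [given at root]
2. n0.idx = true  [given at root]
3. n1.val = 9  [S₀.val * 2 + 19]
4. n1.idx = false  [S₀.idx == false]
5. n2.live = 10  [10]
6. n2.acc = 14  [S.val + 5]
7. n3.lab = true  [terminal]
8. n4.cnt = -6  [terminal]
9. n2.pre = 15  [C.live + 5]
10. n1.depth = 10  [C.pre - 5]
11. n5.off = -3  [terminal]
12. n0.depth = 6  [d.off + S₁.depth - 1]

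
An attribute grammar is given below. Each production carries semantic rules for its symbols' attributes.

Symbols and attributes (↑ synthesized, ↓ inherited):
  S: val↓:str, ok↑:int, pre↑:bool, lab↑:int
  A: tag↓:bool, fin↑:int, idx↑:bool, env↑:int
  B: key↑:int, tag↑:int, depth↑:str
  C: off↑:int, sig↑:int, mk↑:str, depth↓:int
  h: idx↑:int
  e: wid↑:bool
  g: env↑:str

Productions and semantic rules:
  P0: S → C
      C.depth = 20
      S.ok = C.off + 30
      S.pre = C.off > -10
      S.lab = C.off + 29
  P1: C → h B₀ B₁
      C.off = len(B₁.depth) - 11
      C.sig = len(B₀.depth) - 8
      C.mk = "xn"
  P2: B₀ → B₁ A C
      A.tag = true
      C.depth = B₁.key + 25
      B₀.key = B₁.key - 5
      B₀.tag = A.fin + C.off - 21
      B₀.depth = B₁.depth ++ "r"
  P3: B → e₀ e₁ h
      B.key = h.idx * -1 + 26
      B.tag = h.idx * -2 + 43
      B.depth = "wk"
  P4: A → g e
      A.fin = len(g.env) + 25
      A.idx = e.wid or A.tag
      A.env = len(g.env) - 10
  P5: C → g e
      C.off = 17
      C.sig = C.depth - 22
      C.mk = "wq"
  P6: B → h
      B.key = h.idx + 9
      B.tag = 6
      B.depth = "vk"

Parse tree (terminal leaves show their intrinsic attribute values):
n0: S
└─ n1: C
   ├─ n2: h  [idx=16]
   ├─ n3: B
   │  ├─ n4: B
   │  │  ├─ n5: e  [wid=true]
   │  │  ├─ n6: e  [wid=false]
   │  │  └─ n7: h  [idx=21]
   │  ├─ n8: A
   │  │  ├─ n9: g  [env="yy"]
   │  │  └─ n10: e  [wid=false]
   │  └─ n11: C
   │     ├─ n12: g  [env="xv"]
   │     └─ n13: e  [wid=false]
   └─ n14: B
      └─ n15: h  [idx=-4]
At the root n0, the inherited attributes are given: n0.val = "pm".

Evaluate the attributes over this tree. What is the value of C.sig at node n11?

1. n0.val = "pm"  [given at root]
2. n1.depth = 20  [20]
3. n2.idx = 16  [terminal]
4. n5.wid = true  [terminal]
5. n6.wid = false  [terminal]
6. n7.idx = 21  [terminal]
7. n4.key = 5  [h.idx * -1 + 26]
8. n4.tag = 1  [h.idx * -2 + 43]
9. n4.depth = "wk"  ["wk"]
10. n8.tag = true  [true]
11. n9.env = "yy"  [terminal]
12. n10.wid = false  [terminal]
13. n8.fin = 27  [len(g.env) + 25]
14. n8.idx = true  [e.wid or A.tag]
15. n8.env = -8  [len(g.env) - 10]
16. n11.depth = 30  [B₁.key + 25]
17. n12.env = "xv"  [terminal]
18. n13.wid = false  [terminal]
19. n11.off = 17  [17]
20. n11.sig = 8  [C.depth - 22]
21. n11.mk = "wq"  ["wq"]
22. n3.key = 0  [B₁.key - 5]
23. n3.tag = 23  [A.fin + C.off - 21]
24. n3.depth = "wkr"  [B₁.depth ++ "r"]
25. n15.idx = -4  [terminal]
26. n14.key = 5  [h.idx + 9]
27. n14.tag = 6  [6]
28. n14.depth = "vk"  ["vk"]
29. n1.off = -9  [len(B₁.depth) - 11]
30. n1.sig = -5  [len(B₀.depth) - 8]
31. n1.mk = "xn"  ["xn"]
32. n0.ok = 21  [C.off + 30]
33. n0.pre = true  [C.off > -10]
34. n0.lab = 20  [C.off + 29]

8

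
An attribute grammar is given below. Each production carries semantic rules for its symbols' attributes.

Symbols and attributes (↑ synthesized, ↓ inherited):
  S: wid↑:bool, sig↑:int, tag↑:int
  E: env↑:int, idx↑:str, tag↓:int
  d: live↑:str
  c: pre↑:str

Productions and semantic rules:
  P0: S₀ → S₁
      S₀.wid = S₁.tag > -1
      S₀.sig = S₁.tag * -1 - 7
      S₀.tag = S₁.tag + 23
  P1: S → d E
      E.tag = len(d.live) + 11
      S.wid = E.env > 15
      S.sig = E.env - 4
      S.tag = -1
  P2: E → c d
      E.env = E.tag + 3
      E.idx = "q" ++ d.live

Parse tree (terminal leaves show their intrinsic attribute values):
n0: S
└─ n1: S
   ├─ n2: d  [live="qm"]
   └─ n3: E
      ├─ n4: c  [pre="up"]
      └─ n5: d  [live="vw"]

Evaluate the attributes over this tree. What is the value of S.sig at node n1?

1. n2.live = "qm"  [terminal]
2. n3.tag = 13  [len(d.live) + 11]
3. n4.pre = "up"  [terminal]
4. n5.live = "vw"  [terminal]
5. n3.env = 16  [E.tag + 3]
6. n3.idx = "qvw"  ["q" ++ d.live]
7. n1.wid = true  [E.env > 15]
8. n1.sig = 12  [E.env - 4]
9. n1.tag = -1  [-1]
10. n0.wid = false  [S₁.tag > -1]
11. n0.sig = -6  [S₁.tag * -1 - 7]
12. n0.tag = 22  [S₁.tag + 23]

12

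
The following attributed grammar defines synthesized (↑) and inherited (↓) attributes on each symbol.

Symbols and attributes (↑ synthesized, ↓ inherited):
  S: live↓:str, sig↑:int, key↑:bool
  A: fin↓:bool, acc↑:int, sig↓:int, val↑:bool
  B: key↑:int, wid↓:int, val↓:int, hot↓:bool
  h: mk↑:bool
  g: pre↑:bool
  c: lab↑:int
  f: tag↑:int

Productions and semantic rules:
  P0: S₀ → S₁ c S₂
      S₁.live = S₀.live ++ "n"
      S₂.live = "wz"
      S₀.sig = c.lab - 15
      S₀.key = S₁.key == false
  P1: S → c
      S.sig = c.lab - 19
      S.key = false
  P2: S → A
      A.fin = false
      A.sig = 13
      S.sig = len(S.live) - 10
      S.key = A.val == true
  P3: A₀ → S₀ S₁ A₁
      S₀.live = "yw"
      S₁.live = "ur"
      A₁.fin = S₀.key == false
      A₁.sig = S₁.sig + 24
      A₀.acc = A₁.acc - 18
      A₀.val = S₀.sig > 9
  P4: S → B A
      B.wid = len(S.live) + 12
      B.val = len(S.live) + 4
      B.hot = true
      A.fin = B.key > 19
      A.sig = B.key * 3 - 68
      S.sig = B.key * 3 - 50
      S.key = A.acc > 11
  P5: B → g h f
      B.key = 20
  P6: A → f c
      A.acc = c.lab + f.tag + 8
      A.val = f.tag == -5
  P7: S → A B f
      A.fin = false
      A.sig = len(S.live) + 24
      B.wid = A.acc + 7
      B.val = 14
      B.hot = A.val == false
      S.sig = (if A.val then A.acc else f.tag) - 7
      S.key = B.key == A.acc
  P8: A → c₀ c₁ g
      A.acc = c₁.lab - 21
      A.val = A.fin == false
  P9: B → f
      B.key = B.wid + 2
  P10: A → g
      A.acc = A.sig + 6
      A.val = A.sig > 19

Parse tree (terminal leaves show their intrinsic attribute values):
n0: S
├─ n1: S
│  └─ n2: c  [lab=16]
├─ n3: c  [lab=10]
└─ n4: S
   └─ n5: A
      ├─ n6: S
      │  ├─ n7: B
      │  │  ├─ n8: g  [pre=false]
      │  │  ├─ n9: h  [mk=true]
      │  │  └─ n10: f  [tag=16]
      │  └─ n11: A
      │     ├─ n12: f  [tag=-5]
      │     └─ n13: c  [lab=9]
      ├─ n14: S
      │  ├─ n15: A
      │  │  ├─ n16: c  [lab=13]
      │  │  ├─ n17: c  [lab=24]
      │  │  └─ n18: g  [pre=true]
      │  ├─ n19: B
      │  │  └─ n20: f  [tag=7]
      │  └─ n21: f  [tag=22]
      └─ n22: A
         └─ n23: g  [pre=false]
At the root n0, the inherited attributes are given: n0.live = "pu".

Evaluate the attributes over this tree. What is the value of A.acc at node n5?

8

1. n0.live = "pu"  [given at root]
2. n1.live = "pun"  [S₀.live ++ "n"]
3. n2.lab = 16  [terminal]
4. n1.sig = -3  [c.lab - 19]
5. n1.key = false  [false]
6. n3.lab = 10  [terminal]
7. n4.live = "wz"  ["wz"]
8. n5.fin = false  [false]
9. n5.sig = 13  [13]
10. n6.live = "yw"  ["yw"]
11. n7.wid = 14  [len(S.live) + 12]
12. n7.val = 6  [len(S.live) + 4]
13. n7.hot = true  [true]
14. n8.pre = false  [terminal]
15. n9.mk = true  [terminal]
16. n10.tag = 16  [terminal]
17. n7.key = 20  [20]
18. n11.fin = true  [B.key > 19]
19. n11.sig = -8  [B.key * 3 - 68]
20. n12.tag = -5  [terminal]
21. n13.lab = 9  [terminal]
22. n11.acc = 12  [c.lab + f.tag + 8]
23. n11.val = true  [f.tag == -5]
24. n6.sig = 10  [B.key * 3 - 50]
25. n6.key = true  [A.acc > 11]
26. n14.live = "ur"  ["ur"]
27. n15.fin = false  [false]
28. n15.sig = 26  [len(S.live) + 24]
29. n16.lab = 13  [terminal]
30. n17.lab = 24  [terminal]
31. n18.pre = true  [terminal]
32. n15.acc = 3  [c₁.lab - 21]
33. n15.val = true  [A.fin == false]
34. n19.wid = 10  [A.acc + 7]
35. n19.val = 14  [14]
36. n19.hot = false  [A.val == false]
37. n20.tag = 7  [terminal]
38. n19.key = 12  [B.wid + 2]
39. n21.tag = 22  [terminal]
40. n14.sig = -4  [(if A.val then A.acc else f.tag) - 7]
41. n14.key = false  [B.key == A.acc]
42. n22.fin = false  [S₀.key == false]
43. n22.sig = 20  [S₁.sig + 24]
44. n23.pre = false  [terminal]
45. n22.acc = 26  [A.sig + 6]
46. n22.val = true  [A.sig > 19]
47. n5.acc = 8  [A₁.acc - 18]
48. n5.val = true  [S₀.sig > 9]
49. n4.sig = -8  [len(S.live) - 10]
50. n4.key = true  [A.val == true]
51. n0.sig = -5  [c.lab - 15]
52. n0.key = true  [S₁.key == false]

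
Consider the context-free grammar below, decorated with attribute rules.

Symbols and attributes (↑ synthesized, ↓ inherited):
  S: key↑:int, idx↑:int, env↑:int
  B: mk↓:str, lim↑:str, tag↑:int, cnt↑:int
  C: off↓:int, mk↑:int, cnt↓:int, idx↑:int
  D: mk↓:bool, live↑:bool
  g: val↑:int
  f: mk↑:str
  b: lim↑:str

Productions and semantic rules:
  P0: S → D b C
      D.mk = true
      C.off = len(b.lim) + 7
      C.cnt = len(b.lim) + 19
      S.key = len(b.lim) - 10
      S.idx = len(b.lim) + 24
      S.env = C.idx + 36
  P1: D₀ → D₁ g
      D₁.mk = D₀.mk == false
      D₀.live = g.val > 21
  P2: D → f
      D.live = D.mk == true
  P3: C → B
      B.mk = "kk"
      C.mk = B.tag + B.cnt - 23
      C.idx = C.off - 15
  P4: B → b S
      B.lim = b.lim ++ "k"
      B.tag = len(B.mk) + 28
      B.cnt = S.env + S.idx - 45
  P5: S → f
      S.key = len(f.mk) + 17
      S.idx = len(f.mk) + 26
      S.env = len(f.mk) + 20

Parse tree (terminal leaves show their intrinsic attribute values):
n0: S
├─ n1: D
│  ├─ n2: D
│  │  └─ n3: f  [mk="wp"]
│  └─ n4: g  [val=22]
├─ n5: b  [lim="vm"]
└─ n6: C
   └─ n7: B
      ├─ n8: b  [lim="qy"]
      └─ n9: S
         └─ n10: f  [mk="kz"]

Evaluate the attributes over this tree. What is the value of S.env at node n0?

30

1. n1.mk = true  [true]
2. n2.mk = false  [D₀.mk == false]
3. n3.mk = "wp"  [terminal]
4. n2.live = false  [D.mk == true]
5. n4.val = 22  [terminal]
6. n1.live = true  [g.val > 21]
7. n5.lim = "vm"  [terminal]
8. n6.off = 9  [len(b.lim) + 7]
9. n6.cnt = 21  [len(b.lim) + 19]
10. n7.mk = "kk"  ["kk"]
11. n8.lim = "qy"  [terminal]
12. n10.mk = "kz"  [terminal]
13. n9.key = 19  [len(f.mk) + 17]
14. n9.idx = 28  [len(f.mk) + 26]
15. n9.env = 22  [len(f.mk) + 20]
16. n7.lim = "qyk"  [b.lim ++ "k"]
17. n7.tag = 30  [len(B.mk) + 28]
18. n7.cnt = 5  [S.env + S.idx - 45]
19. n6.mk = 12  [B.tag + B.cnt - 23]
20. n6.idx = -6  [C.off - 15]
21. n0.key = -8  [len(b.lim) - 10]
22. n0.idx = 26  [len(b.lim) + 24]
23. n0.env = 30  [C.idx + 36]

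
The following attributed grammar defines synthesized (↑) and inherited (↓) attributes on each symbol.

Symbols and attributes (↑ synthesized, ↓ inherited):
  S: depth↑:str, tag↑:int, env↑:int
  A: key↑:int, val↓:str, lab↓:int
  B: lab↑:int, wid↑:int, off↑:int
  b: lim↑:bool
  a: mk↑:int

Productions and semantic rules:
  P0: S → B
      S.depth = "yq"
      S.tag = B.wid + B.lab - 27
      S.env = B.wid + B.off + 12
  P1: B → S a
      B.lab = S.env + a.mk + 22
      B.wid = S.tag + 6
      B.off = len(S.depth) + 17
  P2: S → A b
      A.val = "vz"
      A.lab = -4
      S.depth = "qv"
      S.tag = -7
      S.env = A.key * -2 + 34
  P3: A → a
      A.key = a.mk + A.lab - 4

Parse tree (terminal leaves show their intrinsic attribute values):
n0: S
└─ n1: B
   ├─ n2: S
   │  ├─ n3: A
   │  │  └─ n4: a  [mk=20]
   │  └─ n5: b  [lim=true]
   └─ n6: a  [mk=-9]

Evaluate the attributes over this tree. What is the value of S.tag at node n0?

1. n3.val = "vz"  ["vz"]
2. n3.lab = -4  [-4]
3. n4.mk = 20  [terminal]
4. n3.key = 12  [a.mk + A.lab - 4]
5. n5.lim = true  [terminal]
6. n2.depth = "qv"  ["qv"]
7. n2.tag = -7  [-7]
8. n2.env = 10  [A.key * -2 + 34]
9. n6.mk = -9  [terminal]
10. n1.lab = 23  [S.env + a.mk + 22]
11. n1.wid = -1  [S.tag + 6]
12. n1.off = 19  [len(S.depth) + 17]
13. n0.depth = "yq"  ["yq"]
14. n0.tag = -5  [B.wid + B.lab - 27]
15. n0.env = 30  [B.wid + B.off + 12]

-5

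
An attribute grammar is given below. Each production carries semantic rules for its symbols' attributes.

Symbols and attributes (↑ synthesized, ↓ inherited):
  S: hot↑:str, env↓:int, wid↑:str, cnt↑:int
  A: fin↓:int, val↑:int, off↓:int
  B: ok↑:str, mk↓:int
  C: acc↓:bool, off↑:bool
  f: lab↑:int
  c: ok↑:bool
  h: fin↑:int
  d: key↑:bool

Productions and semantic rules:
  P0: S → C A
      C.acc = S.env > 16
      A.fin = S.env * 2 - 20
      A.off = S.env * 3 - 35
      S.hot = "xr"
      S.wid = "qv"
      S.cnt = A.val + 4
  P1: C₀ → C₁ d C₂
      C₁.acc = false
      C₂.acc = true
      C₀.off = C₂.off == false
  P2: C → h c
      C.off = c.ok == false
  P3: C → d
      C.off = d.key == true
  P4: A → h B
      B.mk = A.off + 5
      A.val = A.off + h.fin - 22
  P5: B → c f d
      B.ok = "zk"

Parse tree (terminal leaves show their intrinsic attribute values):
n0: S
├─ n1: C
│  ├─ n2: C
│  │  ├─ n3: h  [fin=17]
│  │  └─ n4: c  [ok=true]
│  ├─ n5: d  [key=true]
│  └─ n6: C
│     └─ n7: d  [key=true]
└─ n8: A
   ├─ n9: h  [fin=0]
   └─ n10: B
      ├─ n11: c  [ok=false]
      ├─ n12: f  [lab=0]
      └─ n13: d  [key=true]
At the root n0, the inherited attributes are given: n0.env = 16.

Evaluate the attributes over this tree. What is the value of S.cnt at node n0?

1. n0.env = 16  [given at root]
2. n1.acc = false  [S.env > 16]
3. n2.acc = false  [false]
4. n3.fin = 17  [terminal]
5. n4.ok = true  [terminal]
6. n2.off = false  [c.ok == false]
7. n5.key = true  [terminal]
8. n6.acc = true  [true]
9. n7.key = true  [terminal]
10. n6.off = true  [d.key == true]
11. n1.off = false  [C₂.off == false]
12. n8.fin = 12  [S.env * 2 - 20]
13. n8.off = 13  [S.env * 3 - 35]
14. n9.fin = 0  [terminal]
15. n10.mk = 18  [A.off + 5]
16. n11.ok = false  [terminal]
17. n12.lab = 0  [terminal]
18. n13.key = true  [terminal]
19. n10.ok = "zk"  ["zk"]
20. n8.val = -9  [A.off + h.fin - 22]
21. n0.hot = "xr"  ["xr"]
22. n0.wid = "qv"  ["qv"]
23. n0.cnt = -5  [A.val + 4]

-5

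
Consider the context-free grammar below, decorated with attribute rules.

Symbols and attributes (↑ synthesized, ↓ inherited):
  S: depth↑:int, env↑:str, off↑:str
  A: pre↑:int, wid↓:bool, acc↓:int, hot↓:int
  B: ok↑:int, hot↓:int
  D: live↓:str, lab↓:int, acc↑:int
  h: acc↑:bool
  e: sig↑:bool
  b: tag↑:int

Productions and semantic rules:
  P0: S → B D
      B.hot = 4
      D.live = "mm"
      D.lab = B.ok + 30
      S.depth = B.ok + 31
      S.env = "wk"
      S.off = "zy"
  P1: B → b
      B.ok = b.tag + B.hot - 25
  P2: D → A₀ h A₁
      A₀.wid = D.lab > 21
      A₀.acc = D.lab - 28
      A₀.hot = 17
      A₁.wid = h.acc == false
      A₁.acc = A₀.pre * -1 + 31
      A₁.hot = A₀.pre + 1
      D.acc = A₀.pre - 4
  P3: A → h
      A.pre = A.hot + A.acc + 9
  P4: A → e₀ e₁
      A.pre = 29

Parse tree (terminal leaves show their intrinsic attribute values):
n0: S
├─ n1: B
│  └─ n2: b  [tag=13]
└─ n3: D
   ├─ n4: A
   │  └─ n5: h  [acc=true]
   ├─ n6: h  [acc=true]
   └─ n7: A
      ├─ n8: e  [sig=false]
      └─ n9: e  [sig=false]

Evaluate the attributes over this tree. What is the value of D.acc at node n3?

1. n1.hot = 4  [4]
2. n2.tag = 13  [terminal]
3. n1.ok = -8  [b.tag + B.hot - 25]
4. n3.live = "mm"  ["mm"]
5. n3.lab = 22  [B.ok + 30]
6. n4.wid = true  [D.lab > 21]
7. n4.acc = -6  [D.lab - 28]
8. n4.hot = 17  [17]
9. n5.acc = true  [terminal]
10. n4.pre = 20  [A.hot + A.acc + 9]
11. n6.acc = true  [terminal]
12. n7.wid = false  [h.acc == false]
13. n7.acc = 11  [A₀.pre * -1 + 31]
14. n7.hot = 21  [A₀.pre + 1]
15. n8.sig = false  [terminal]
16. n9.sig = false  [terminal]
17. n7.pre = 29  [29]
18. n3.acc = 16  [A₀.pre - 4]
19. n0.depth = 23  [B.ok + 31]
20. n0.env = "wk"  ["wk"]
21. n0.off = "zy"  ["zy"]

16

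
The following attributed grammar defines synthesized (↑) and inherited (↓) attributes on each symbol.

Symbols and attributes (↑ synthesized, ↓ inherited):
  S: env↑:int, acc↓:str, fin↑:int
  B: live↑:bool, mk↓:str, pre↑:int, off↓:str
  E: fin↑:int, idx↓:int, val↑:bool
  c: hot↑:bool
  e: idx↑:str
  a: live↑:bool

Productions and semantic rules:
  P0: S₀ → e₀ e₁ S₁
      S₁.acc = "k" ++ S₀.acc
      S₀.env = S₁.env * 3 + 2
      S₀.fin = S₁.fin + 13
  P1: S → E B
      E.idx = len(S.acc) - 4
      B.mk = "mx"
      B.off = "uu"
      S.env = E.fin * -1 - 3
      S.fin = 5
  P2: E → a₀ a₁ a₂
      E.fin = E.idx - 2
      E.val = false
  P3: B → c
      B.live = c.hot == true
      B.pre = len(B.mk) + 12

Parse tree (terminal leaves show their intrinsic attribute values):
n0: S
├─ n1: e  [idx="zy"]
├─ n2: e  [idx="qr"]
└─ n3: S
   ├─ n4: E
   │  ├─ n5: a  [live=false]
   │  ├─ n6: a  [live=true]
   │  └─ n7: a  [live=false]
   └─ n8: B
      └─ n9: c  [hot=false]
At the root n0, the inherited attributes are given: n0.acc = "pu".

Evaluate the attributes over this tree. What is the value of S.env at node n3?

1. n0.acc = "pu"  [given at root]
2. n1.idx = "zy"  [terminal]
3. n2.idx = "qr"  [terminal]
4. n3.acc = "kpu"  ["k" ++ S₀.acc]
5. n4.idx = -1  [len(S.acc) - 4]
6. n5.live = false  [terminal]
7. n6.live = true  [terminal]
8. n7.live = false  [terminal]
9. n4.fin = -3  [E.idx - 2]
10. n4.val = false  [false]
11. n8.mk = "mx"  ["mx"]
12. n8.off = "uu"  ["uu"]
13. n9.hot = false  [terminal]
14. n8.live = false  [c.hot == true]
15. n8.pre = 14  [len(B.mk) + 12]
16. n3.env = 0  [E.fin * -1 - 3]
17. n3.fin = 5  [5]
18. n0.env = 2  [S₁.env * 3 + 2]
19. n0.fin = 18  [S₁.fin + 13]

0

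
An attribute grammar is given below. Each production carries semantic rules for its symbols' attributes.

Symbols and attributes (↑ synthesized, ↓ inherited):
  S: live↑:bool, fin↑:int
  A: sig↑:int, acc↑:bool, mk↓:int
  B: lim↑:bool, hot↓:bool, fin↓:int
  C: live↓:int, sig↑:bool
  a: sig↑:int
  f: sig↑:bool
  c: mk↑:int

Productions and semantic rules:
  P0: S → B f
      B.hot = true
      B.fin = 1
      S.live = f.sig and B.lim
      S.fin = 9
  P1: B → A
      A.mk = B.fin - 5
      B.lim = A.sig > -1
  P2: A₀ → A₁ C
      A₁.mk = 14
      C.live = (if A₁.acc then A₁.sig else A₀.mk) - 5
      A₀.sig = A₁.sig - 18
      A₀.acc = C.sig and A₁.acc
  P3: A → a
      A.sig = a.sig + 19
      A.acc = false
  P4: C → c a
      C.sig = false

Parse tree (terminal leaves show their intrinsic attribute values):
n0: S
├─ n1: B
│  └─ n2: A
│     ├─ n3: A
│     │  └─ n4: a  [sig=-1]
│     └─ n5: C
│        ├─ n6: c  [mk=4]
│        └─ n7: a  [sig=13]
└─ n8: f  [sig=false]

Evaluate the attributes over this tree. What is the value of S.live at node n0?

1. n1.hot = true  [true]
2. n1.fin = 1  [1]
3. n2.mk = -4  [B.fin - 5]
4. n3.mk = 14  [14]
5. n4.sig = -1  [terminal]
6. n3.sig = 18  [a.sig + 19]
7. n3.acc = false  [false]
8. n5.live = -9  [(if A₁.acc then A₁.sig else A₀.mk) - 5]
9. n6.mk = 4  [terminal]
10. n7.sig = 13  [terminal]
11. n5.sig = false  [false]
12. n2.sig = 0  [A₁.sig - 18]
13. n2.acc = false  [C.sig and A₁.acc]
14. n1.lim = true  [A.sig > -1]
15. n8.sig = false  [terminal]
16. n0.live = false  [f.sig and B.lim]
17. n0.fin = 9  [9]

false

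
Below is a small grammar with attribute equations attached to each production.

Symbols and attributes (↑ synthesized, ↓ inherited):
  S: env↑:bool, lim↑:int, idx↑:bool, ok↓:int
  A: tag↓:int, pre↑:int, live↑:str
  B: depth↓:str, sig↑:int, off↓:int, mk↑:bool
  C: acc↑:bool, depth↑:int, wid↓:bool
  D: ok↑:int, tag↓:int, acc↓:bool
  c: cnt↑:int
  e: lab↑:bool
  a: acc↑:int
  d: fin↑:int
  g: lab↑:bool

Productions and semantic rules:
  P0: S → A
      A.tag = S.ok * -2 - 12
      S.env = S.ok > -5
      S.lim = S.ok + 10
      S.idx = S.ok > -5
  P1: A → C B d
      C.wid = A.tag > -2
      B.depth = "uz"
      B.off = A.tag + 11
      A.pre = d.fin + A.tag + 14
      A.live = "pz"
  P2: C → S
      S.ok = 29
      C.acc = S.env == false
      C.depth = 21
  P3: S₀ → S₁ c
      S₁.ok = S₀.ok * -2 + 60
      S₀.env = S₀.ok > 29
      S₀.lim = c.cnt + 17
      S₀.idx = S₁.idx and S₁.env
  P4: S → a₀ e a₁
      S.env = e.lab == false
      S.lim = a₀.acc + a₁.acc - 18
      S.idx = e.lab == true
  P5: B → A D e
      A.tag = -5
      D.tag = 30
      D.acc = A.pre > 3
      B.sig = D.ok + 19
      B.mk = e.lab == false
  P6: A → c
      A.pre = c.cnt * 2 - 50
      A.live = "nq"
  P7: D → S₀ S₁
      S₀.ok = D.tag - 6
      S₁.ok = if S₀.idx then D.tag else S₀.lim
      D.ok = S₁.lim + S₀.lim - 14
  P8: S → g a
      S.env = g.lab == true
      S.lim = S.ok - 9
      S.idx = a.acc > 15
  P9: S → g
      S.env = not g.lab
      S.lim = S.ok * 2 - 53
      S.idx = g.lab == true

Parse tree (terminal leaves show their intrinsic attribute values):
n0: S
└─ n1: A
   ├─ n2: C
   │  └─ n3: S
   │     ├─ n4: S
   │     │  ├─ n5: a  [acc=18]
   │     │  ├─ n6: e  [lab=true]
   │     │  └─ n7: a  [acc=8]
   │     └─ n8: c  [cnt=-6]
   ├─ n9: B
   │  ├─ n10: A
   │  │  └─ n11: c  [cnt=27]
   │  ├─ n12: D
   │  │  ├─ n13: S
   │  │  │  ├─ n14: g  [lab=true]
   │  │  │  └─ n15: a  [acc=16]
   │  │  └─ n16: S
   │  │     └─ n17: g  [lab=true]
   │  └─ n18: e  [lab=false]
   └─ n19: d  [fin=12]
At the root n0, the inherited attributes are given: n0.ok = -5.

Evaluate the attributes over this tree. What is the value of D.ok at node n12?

1. n0.ok = -5  [given at root]
2. n1.tag = -2  [S.ok * -2 - 12]
3. n2.wid = false  [A.tag > -2]
4. n3.ok = 29  [29]
5. n4.ok = 2  [S₀.ok * -2 + 60]
6. n5.acc = 18  [terminal]
7. n6.lab = true  [terminal]
8. n7.acc = 8  [terminal]
9. n4.env = false  [e.lab == false]
10. n4.lim = 8  [a₀.acc + a₁.acc - 18]
11. n4.idx = true  [e.lab == true]
12. n8.cnt = -6  [terminal]
13. n3.env = false  [S₀.ok > 29]
14. n3.lim = 11  [c.cnt + 17]
15. n3.idx = false  [S₁.idx and S₁.env]
16. n2.acc = true  [S.env == false]
17. n2.depth = 21  [21]
18. n9.depth = "uz"  ["uz"]
19. n9.off = 9  [A.tag + 11]
20. n10.tag = -5  [-5]
21. n11.cnt = 27  [terminal]
22. n10.pre = 4  [c.cnt * 2 - 50]
23. n10.live = "nq"  ["nq"]
24. n12.tag = 30  [30]
25. n12.acc = true  [A.pre > 3]
26. n13.ok = 24  [D.tag - 6]
27. n14.lab = true  [terminal]
28. n15.acc = 16  [terminal]
29. n13.env = true  [g.lab == true]
30. n13.lim = 15  [S.ok - 9]
31. n13.idx = true  [a.acc > 15]
32. n16.ok = 30  [if S₀.idx then D.tag else S₀.lim]
33. n17.lab = true  [terminal]
34. n16.env = false  [not g.lab]
35. n16.lim = 7  [S.ok * 2 - 53]
36. n16.idx = true  [g.lab == true]
37. n12.ok = 8  [S₁.lim + S₀.lim - 14]
38. n18.lab = false  [terminal]
39. n9.sig = 27  [D.ok + 19]
40. n9.mk = true  [e.lab == false]
41. n19.fin = 12  [terminal]
42. n1.pre = 24  [d.fin + A.tag + 14]
43. n1.live = "pz"  ["pz"]
44. n0.env = false  [S.ok > -5]
45. n0.lim = 5  [S.ok + 10]
46. n0.idx = false  [S.ok > -5]

8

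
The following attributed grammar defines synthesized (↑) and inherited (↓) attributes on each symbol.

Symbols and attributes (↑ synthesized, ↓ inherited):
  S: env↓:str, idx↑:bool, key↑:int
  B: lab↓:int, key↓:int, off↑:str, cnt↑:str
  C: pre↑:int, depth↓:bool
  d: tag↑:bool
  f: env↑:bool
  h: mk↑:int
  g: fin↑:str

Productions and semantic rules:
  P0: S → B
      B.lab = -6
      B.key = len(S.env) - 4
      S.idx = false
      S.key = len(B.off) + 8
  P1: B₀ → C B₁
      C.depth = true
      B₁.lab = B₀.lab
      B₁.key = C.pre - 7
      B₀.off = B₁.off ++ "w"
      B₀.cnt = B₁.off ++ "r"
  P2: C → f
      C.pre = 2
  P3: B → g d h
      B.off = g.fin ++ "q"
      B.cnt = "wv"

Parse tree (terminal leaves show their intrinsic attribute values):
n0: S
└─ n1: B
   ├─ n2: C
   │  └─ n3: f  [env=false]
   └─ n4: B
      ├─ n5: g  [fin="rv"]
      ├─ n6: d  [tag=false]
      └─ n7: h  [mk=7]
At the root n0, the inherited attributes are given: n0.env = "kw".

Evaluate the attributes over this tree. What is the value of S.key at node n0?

12

1. n0.env = "kw"  [given at root]
2. n1.lab = -6  [-6]
3. n1.key = -2  [len(S.env) - 4]
4. n2.depth = true  [true]
5. n3.env = false  [terminal]
6. n2.pre = 2  [2]
7. n4.lab = -6  [B₀.lab]
8. n4.key = -5  [C.pre - 7]
9. n5.fin = "rv"  [terminal]
10. n6.tag = false  [terminal]
11. n7.mk = 7  [terminal]
12. n4.off = "rvq"  [g.fin ++ "q"]
13. n4.cnt = "wv"  ["wv"]
14. n1.off = "rvqw"  [B₁.off ++ "w"]
15. n1.cnt = "rvqr"  [B₁.off ++ "r"]
16. n0.idx = false  [false]
17. n0.key = 12  [len(B.off) + 8]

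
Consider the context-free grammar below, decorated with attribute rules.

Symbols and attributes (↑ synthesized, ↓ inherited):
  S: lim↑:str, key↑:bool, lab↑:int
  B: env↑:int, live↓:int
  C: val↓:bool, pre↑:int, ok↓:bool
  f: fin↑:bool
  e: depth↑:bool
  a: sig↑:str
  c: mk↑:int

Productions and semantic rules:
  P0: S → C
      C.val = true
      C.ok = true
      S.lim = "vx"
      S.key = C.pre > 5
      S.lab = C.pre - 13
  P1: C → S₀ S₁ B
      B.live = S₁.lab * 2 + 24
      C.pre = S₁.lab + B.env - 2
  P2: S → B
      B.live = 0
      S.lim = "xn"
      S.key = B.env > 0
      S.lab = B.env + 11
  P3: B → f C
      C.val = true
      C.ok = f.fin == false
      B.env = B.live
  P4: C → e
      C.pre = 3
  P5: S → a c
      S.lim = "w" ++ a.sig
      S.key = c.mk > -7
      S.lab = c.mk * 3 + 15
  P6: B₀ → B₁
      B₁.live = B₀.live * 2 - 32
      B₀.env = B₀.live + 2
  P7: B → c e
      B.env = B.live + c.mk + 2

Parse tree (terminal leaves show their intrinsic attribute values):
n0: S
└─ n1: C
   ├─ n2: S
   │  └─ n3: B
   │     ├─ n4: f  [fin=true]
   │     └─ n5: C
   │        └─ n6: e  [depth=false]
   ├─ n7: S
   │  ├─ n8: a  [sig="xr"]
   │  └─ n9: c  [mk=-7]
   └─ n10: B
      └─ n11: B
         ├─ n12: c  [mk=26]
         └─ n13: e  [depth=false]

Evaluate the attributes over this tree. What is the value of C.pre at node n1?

1. n1.val = true  [true]
2. n1.ok = true  [true]
3. n3.live = 0  [0]
4. n4.fin = true  [terminal]
5. n5.val = true  [true]
6. n5.ok = false  [f.fin == false]
7. n6.depth = false  [terminal]
8. n5.pre = 3  [3]
9. n3.env = 0  [B.live]
10. n2.lim = "xn"  ["xn"]
11. n2.key = false  [B.env > 0]
12. n2.lab = 11  [B.env + 11]
13. n8.sig = "xr"  [terminal]
14. n9.mk = -7  [terminal]
15. n7.lim = "wxr"  ["w" ++ a.sig]
16. n7.key = false  [c.mk > -7]
17. n7.lab = -6  [c.mk * 3 + 15]
18. n10.live = 12  [S₁.lab * 2 + 24]
19. n11.live = -8  [B₀.live * 2 - 32]
20. n12.mk = 26  [terminal]
21. n13.depth = false  [terminal]
22. n11.env = 20  [B.live + c.mk + 2]
23. n10.env = 14  [B₀.live + 2]
24. n1.pre = 6  [S₁.lab + B.env - 2]
25. n0.lim = "vx"  ["vx"]
26. n0.key = true  [C.pre > 5]
27. n0.lab = -7  [C.pre - 13]

6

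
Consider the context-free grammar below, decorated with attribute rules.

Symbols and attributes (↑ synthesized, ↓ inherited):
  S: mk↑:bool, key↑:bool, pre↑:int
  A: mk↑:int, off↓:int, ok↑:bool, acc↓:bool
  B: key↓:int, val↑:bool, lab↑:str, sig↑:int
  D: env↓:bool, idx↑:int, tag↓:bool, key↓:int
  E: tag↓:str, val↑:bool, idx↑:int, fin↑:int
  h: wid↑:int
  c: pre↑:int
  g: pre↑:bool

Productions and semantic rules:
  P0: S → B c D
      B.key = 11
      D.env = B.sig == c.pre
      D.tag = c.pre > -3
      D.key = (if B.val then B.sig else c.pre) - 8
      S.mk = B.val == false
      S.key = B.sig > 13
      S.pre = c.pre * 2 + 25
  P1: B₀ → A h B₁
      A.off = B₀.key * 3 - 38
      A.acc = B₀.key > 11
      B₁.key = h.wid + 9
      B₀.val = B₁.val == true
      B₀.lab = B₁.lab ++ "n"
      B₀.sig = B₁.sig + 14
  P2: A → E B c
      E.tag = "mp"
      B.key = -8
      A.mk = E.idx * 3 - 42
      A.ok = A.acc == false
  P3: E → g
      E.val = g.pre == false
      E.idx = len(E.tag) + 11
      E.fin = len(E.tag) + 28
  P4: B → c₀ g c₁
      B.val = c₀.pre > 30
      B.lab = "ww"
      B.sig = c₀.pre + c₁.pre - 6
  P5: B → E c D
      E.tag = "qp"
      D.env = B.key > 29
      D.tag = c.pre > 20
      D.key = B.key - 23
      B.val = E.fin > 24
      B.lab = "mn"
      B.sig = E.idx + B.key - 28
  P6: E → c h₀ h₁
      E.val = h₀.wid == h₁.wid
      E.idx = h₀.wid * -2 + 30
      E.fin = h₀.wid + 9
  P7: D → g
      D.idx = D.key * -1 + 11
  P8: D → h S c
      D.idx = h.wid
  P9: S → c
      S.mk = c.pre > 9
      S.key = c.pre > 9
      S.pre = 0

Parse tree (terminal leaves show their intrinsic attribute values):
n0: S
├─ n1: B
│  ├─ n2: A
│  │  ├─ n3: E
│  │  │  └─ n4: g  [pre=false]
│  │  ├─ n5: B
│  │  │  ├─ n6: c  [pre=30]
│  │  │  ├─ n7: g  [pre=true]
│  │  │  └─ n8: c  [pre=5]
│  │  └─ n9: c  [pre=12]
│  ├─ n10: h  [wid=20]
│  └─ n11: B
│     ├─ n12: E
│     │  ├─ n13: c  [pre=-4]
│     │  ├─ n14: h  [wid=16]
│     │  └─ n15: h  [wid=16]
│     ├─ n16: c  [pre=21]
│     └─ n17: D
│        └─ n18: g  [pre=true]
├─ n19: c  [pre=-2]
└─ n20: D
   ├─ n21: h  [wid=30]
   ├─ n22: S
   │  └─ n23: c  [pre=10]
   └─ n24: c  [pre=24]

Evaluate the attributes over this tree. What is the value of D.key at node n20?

5

1. n1.key = 11  [11]
2. n2.off = -5  [B₀.key * 3 - 38]
3. n2.acc = false  [B₀.key > 11]
4. n3.tag = "mp"  ["mp"]
5. n4.pre = false  [terminal]
6. n3.val = true  [g.pre == false]
7. n3.idx = 13  [len(E.tag) + 11]
8. n3.fin = 30  [len(E.tag) + 28]
9. n5.key = -8  [-8]
10. n6.pre = 30  [terminal]
11. n7.pre = true  [terminal]
12. n8.pre = 5  [terminal]
13. n5.val = false  [c₀.pre > 30]
14. n5.lab = "ww"  ["ww"]
15. n5.sig = 29  [c₀.pre + c₁.pre - 6]
16. n9.pre = 12  [terminal]
17. n2.mk = -3  [E.idx * 3 - 42]
18. n2.ok = true  [A.acc == false]
19. n10.wid = 20  [terminal]
20. n11.key = 29  [h.wid + 9]
21. n12.tag = "qp"  ["qp"]
22. n13.pre = -4  [terminal]
23. n14.wid = 16  [terminal]
24. n15.wid = 16  [terminal]
25. n12.val = true  [h₀.wid == h₁.wid]
26. n12.idx = -2  [h₀.wid * -2 + 30]
27. n12.fin = 25  [h₀.wid + 9]
28. n16.pre = 21  [terminal]
29. n17.env = false  [B.key > 29]
30. n17.tag = true  [c.pre > 20]
31. n17.key = 6  [B.key - 23]
32. n18.pre = true  [terminal]
33. n17.idx = 5  [D.key * -1 + 11]
34. n11.val = true  [E.fin > 24]
35. n11.lab = "mn"  ["mn"]
36. n11.sig = -1  [E.idx + B.key - 28]
37. n1.val = true  [B₁.val == true]
38. n1.lab = "mnn"  [B₁.lab ++ "n"]
39. n1.sig = 13  [B₁.sig + 14]
40. n19.pre = -2  [terminal]
41. n20.env = false  [B.sig == c.pre]
42. n20.tag = true  [c.pre > -3]
43. n20.key = 5  [(if B.val then B.sig else c.pre) - 8]
44. n21.wid = 30  [terminal]
45. n23.pre = 10  [terminal]
46. n22.mk = true  [c.pre > 9]
47. n22.key = true  [c.pre > 9]
48. n22.pre = 0  [0]
49. n24.pre = 24  [terminal]
50. n20.idx = 30  [h.wid]
51. n0.mk = false  [B.val == false]
52. n0.key = false  [B.sig > 13]
53. n0.pre = 21  [c.pre * 2 + 25]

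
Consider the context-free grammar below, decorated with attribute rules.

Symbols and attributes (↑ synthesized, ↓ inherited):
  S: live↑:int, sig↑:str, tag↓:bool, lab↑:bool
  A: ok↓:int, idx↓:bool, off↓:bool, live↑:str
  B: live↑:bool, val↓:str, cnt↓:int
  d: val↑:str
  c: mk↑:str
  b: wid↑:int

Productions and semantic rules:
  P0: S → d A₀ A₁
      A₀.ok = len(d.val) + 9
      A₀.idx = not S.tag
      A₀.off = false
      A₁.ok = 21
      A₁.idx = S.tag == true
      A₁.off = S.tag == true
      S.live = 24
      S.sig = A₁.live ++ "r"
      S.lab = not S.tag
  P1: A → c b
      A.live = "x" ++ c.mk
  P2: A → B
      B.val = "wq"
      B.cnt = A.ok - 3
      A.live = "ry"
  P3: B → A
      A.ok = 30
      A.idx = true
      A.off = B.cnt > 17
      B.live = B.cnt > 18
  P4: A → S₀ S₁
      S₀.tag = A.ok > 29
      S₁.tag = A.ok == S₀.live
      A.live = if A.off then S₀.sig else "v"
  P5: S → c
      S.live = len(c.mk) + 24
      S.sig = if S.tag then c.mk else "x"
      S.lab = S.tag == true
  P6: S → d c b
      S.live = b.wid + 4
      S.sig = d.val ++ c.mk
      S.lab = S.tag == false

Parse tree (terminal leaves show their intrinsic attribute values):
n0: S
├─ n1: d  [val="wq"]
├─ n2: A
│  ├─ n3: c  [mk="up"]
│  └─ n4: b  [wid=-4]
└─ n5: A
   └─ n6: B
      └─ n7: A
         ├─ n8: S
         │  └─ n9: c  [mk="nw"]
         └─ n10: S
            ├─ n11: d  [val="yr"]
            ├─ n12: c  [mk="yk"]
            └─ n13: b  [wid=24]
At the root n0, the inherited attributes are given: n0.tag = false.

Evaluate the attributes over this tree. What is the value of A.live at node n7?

"nw"

1. n0.tag = false  [given at root]
2. n1.val = "wq"  [terminal]
3. n2.ok = 11  [len(d.val) + 9]
4. n2.idx = true  [not S.tag]
5. n2.off = false  [false]
6. n3.mk = "up"  [terminal]
7. n4.wid = -4  [terminal]
8. n2.live = "xup"  ["x" ++ c.mk]
9. n5.ok = 21  [21]
10. n5.idx = false  [S.tag == true]
11. n5.off = false  [S.tag == true]
12. n6.val = "wq"  ["wq"]
13. n6.cnt = 18  [A.ok - 3]
14. n7.ok = 30  [30]
15. n7.idx = true  [true]
16. n7.off = true  [B.cnt > 17]
17. n8.tag = true  [A.ok > 29]
18. n9.mk = "nw"  [terminal]
19. n8.live = 26  [len(c.mk) + 24]
20. n8.sig = "nw"  [if S.tag then c.mk else "x"]
21. n8.lab = true  [S.tag == true]
22. n10.tag = false  [A.ok == S₀.live]
23. n11.val = "yr"  [terminal]
24. n12.mk = "yk"  [terminal]
25. n13.wid = 24  [terminal]
26. n10.live = 28  [b.wid + 4]
27. n10.sig = "yryk"  [d.val ++ c.mk]
28. n10.lab = true  [S.tag == false]
29. n7.live = "nw"  [if A.off then S₀.sig else "v"]
30. n6.live = false  [B.cnt > 18]
31. n5.live = "ry"  ["ry"]
32. n0.live = 24  [24]
33. n0.sig = "ryr"  [A₁.live ++ "r"]
34. n0.lab = true  [not S.tag]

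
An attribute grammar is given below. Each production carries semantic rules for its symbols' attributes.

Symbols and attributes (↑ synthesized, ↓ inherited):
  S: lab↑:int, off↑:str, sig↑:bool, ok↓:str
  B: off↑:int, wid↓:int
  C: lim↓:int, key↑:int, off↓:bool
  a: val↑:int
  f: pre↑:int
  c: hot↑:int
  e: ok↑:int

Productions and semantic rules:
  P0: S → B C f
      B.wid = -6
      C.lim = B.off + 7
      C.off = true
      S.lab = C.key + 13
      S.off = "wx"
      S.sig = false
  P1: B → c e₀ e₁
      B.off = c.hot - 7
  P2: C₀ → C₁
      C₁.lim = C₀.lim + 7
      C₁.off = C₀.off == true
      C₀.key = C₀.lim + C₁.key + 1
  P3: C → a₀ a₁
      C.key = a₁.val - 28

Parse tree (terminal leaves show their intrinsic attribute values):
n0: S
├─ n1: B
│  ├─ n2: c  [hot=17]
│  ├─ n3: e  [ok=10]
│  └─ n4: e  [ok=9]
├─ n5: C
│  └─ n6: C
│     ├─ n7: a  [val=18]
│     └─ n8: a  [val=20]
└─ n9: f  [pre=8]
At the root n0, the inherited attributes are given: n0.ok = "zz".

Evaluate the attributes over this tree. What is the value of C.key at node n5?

1. n0.ok = "zz"  [given at root]
2. n1.wid = -6  [-6]
3. n2.hot = 17  [terminal]
4. n3.ok = 10  [terminal]
5. n4.ok = 9  [terminal]
6. n1.off = 10  [c.hot - 7]
7. n5.lim = 17  [B.off + 7]
8. n5.off = true  [true]
9. n6.lim = 24  [C₀.lim + 7]
10. n6.off = true  [C₀.off == true]
11. n7.val = 18  [terminal]
12. n8.val = 20  [terminal]
13. n6.key = -8  [a₁.val - 28]
14. n5.key = 10  [C₀.lim + C₁.key + 1]
15. n9.pre = 8  [terminal]
16. n0.lab = 23  [C.key + 13]
17. n0.off = "wx"  ["wx"]
18. n0.sig = false  [false]

10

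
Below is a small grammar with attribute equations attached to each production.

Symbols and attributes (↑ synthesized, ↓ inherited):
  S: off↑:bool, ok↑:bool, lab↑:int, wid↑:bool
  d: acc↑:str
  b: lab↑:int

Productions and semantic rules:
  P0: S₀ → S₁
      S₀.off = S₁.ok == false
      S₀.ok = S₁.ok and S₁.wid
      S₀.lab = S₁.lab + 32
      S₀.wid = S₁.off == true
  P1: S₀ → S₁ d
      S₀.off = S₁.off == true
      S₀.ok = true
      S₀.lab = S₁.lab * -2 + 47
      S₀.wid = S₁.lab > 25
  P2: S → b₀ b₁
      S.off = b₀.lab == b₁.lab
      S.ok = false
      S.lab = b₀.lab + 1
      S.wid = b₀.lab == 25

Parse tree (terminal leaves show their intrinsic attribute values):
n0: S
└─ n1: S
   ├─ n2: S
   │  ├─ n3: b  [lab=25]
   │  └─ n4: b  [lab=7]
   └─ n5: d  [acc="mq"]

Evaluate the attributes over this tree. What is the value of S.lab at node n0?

1. n3.lab = 25  [terminal]
2. n4.lab = 7  [terminal]
3. n2.off = false  [b₀.lab == b₁.lab]
4. n2.ok = false  [false]
5. n2.lab = 26  [b₀.lab + 1]
6. n2.wid = true  [b₀.lab == 25]
7. n5.acc = "mq"  [terminal]
8. n1.off = false  [S₁.off == true]
9. n1.ok = true  [true]
10. n1.lab = -5  [S₁.lab * -2 + 47]
11. n1.wid = true  [S₁.lab > 25]
12. n0.off = false  [S₁.ok == false]
13. n0.ok = true  [S₁.ok and S₁.wid]
14. n0.lab = 27  [S₁.lab + 32]
15. n0.wid = false  [S₁.off == true]

27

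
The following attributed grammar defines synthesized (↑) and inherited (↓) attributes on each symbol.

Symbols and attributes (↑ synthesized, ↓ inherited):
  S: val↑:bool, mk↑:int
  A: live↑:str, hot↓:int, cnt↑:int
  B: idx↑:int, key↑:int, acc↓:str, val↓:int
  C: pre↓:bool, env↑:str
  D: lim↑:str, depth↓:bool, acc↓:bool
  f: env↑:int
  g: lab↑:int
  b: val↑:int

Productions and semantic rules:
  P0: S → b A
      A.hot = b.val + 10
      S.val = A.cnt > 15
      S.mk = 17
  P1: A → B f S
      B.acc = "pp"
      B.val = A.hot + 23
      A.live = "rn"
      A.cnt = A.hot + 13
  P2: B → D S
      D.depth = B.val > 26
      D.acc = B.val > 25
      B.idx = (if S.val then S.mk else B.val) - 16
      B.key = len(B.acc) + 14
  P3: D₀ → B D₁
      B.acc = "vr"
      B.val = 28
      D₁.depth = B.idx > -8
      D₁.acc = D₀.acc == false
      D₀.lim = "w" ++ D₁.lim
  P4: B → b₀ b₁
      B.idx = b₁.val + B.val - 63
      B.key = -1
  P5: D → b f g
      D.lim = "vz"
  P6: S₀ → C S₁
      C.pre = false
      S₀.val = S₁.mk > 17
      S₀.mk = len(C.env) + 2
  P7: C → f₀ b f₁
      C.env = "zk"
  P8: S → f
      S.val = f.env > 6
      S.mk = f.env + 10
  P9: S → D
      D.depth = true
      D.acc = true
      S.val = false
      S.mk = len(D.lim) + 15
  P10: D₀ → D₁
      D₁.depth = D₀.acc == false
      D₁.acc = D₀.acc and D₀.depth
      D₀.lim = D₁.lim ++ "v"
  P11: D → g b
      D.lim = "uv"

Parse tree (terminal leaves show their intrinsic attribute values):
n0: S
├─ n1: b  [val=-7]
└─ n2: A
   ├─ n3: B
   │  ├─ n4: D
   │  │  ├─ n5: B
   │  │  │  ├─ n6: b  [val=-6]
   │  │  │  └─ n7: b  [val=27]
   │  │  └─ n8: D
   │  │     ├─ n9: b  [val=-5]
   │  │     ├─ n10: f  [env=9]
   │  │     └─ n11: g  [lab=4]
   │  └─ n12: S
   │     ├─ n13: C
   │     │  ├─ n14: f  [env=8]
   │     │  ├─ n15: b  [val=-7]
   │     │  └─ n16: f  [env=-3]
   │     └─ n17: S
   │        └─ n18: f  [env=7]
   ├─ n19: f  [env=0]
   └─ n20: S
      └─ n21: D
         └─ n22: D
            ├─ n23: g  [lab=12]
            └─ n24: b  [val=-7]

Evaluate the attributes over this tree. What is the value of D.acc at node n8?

false

1. n1.val = -7  [terminal]
2. n2.hot = 3  [b.val + 10]
3. n3.acc = "pp"  ["pp"]
4. n3.val = 26  [A.hot + 23]
5. n4.depth = false  [B.val > 26]
6. n4.acc = true  [B.val > 25]
7. n5.acc = "vr"  ["vr"]
8. n5.val = 28  [28]
9. n6.val = -6  [terminal]
10. n7.val = 27  [terminal]
11. n5.idx = -8  [b₁.val + B.val - 63]
12. n5.key = -1  [-1]
13. n8.depth = false  [B.idx > -8]
14. n8.acc = false  [D₀.acc == false]
15. n9.val = -5  [terminal]
16. n10.env = 9  [terminal]
17. n11.lab = 4  [terminal]
18. n8.lim = "vz"  ["vz"]
19. n4.lim = "wvz"  ["w" ++ D₁.lim]
20. n13.pre = false  [false]
21. n14.env = 8  [terminal]
22. n15.val = -7  [terminal]
23. n16.env = -3  [terminal]
24. n13.env = "zk"  ["zk"]
25. n18.env = 7  [terminal]
26. n17.val = true  [f.env > 6]
27. n17.mk = 17  [f.env + 10]
28. n12.val = false  [S₁.mk > 17]
29. n12.mk = 4  [len(C.env) + 2]
30. n3.idx = 10  [(if S.val then S.mk else B.val) - 16]
31. n3.key = 16  [len(B.acc) + 14]
32. n19.env = 0  [terminal]
33. n21.depth = true  [true]
34. n21.acc = true  [true]
35. n22.depth = false  [D₀.acc == false]
36. n22.acc = true  [D₀.acc and D₀.depth]
37. n23.lab = 12  [terminal]
38. n24.val = -7  [terminal]
39. n22.lim = "uv"  ["uv"]
40. n21.lim = "uvv"  [D₁.lim ++ "v"]
41. n20.val = false  [false]
42. n20.mk = 18  [len(D.lim) + 15]
43. n2.live = "rn"  ["rn"]
44. n2.cnt = 16  [A.hot + 13]
45. n0.val = true  [A.cnt > 15]
46. n0.mk = 17  [17]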